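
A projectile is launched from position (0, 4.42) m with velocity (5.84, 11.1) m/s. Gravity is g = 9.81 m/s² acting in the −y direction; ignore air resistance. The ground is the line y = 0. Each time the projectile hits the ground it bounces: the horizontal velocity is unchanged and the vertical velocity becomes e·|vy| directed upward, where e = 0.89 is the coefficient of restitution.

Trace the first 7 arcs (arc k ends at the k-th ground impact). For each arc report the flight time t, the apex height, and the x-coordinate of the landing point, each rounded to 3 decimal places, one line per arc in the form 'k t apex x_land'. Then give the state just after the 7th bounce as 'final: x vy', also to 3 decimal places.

Arc 1: start y=4.420, vy=11.100 → t=2.608, apex=10.700, x_land=15.233, impact vy=-14.489
  bounce: vy ← 0.89·14.489 = 12.895
Arc 2: start y=0.000, vy=12.895 → t=2.629, apex=8.475, x_land=30.587, impact vy=-12.895
  bounce: vy ← 0.89·12.895 = 11.477
Arc 3: start y=0.000, vy=11.477 → t=2.340, apex=6.713, x_land=44.251, impact vy=-11.477
  bounce: vy ← 0.89·11.477 = 10.214
Arc 4: start y=0.000, vy=10.214 → t=2.082, apex=5.318, x_land=56.412, impact vy=-10.214
  bounce: vy ← 0.89·10.214 = 9.091
Arc 5: start y=0.000, vy=9.091 → t=1.853, apex=4.212, x_land=67.236, impact vy=-9.091
  bounce: vy ← 0.89·9.091 = 8.091
Arc 6: start y=0.000, vy=8.091 → t=1.649, apex=3.336, x_land=76.869, impact vy=-8.091
  bounce: vy ← 0.89·8.091 = 7.201
Arc 7: start y=0.000, vy=7.201 → t=1.468, apex=2.643, x_land=85.442, impact vy=-7.201
  bounce: vy ← 0.89·7.201 = 6.409

1 2.608 10.700 15.233
2 2.629 8.475 30.587
3 2.340 6.713 44.251
4 2.082 5.318 56.412
5 1.853 4.212 67.236
6 1.649 3.336 76.869
7 1.468 2.643 85.442
final: 85.442 6.409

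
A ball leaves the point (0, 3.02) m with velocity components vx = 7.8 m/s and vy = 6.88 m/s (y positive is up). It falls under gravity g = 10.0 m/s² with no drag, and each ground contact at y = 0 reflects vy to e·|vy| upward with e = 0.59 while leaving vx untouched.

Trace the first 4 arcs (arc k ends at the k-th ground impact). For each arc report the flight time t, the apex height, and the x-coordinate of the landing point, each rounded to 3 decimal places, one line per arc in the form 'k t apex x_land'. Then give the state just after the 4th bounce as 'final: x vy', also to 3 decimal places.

Arc 1: start y=3.020, vy=6.880 → t=1.726, apex=5.387, x_land=13.462, impact vy=-10.380
  bounce: vy ← 0.59·10.380 = 6.124
Arc 2: start y=0.000, vy=6.124 → t=1.225, apex=1.875, x_land=23.016, impact vy=-6.124
  bounce: vy ← 0.59·6.124 = 3.613
Arc 3: start y=0.000, vy=3.613 → t=0.723, apex=0.653, x_land=28.652, impact vy=-3.613
  bounce: vy ← 0.59·3.613 = 2.132
Arc 4: start y=0.000, vy=2.132 → t=0.426, apex=0.227, x_land=31.978, impact vy=-2.132
  bounce: vy ← 0.59·2.132 = 1.258

1 1.726 5.387 13.462
2 1.225 1.875 23.016
3 0.723 0.653 28.652
4 0.426 0.227 31.978
final: 31.978 1.258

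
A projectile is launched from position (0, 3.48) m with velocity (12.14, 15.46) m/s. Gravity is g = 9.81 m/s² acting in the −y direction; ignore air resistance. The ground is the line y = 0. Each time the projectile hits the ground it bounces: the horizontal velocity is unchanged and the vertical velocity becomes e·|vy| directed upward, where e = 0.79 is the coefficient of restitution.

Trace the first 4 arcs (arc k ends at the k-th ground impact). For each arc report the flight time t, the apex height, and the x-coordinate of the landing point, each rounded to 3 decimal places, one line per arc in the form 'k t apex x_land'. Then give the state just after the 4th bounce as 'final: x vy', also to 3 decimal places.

1 3.363 15.662 40.825
2 2.823 9.775 75.100
3 2.230 6.100 102.178
4 1.762 3.807 123.569
final: 123.569 6.828

Arc 1: start y=3.480, vy=15.460 → t=3.363, apex=15.662, x_land=40.825, impact vy=-17.530
  bounce: vy ← 0.79·17.530 = 13.848
Arc 2: start y=0.000, vy=13.848 → t=2.823, apex=9.775, x_land=75.100, impact vy=-13.848
  bounce: vy ← 0.79·13.848 = 10.940
Arc 3: start y=0.000, vy=10.940 → t=2.230, apex=6.100, x_land=102.178, impact vy=-10.940
  bounce: vy ← 0.79·10.940 = 8.643
Arc 4: start y=0.000, vy=8.643 → t=1.762, apex=3.807, x_land=123.569, impact vy=-8.643
  bounce: vy ← 0.79·8.643 = 6.828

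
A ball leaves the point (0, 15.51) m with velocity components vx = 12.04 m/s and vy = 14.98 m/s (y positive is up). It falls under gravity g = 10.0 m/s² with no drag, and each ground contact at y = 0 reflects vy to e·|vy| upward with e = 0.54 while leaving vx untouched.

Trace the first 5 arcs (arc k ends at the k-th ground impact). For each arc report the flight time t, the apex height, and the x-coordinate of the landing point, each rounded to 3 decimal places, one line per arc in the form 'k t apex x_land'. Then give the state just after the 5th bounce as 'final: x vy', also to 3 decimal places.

1 3.810 26.730 45.874
2 2.497 7.794 75.939
3 1.348 2.273 92.175
4 0.728 0.663 100.942
5 0.393 0.193 105.676
final: 105.676 1.062

Arc 1: start y=15.510, vy=14.980 → t=3.810, apex=26.730, x_land=45.874, impact vy=-23.121
  bounce: vy ← 0.54·23.121 = 12.486
Arc 2: start y=0.000, vy=12.486 → t=2.497, apex=7.794, x_land=75.939, impact vy=-12.486
  bounce: vy ← 0.54·12.486 = 6.742
Arc 3: start y=0.000, vy=6.742 → t=1.348, apex=2.273, x_land=92.175, impact vy=-6.742
  bounce: vy ← 0.54·6.742 = 3.641
Arc 4: start y=0.000, vy=3.641 → t=0.728, apex=0.663, x_land=100.942, impact vy=-3.641
  bounce: vy ← 0.54·3.641 = 1.966
Arc 5: start y=0.000, vy=1.966 → t=0.393, apex=0.193, x_land=105.676, impact vy=-1.966
  bounce: vy ← 0.54·1.966 = 1.062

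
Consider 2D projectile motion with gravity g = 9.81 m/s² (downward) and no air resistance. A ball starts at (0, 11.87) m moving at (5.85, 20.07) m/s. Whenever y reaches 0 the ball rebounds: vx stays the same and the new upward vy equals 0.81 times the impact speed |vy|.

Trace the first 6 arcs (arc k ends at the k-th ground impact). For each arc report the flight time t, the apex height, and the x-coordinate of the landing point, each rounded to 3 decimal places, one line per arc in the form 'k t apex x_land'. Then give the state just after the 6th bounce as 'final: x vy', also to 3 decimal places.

Arc 1: start y=11.870, vy=20.070 → t=4.616, apex=32.400, x_land=27.004, impact vy=-25.213
  bounce: vy ← 0.81·25.213 = 20.423
Arc 2: start y=0.000, vy=20.423 → t=4.164, apex=21.258, x_land=51.361, impact vy=-20.423
  bounce: vy ← 0.81·20.423 = 16.542
Arc 3: start y=0.000, vy=16.542 → t=3.373, apex=13.947, x_land=71.090, impact vy=-16.542
  bounce: vy ← 0.81·16.542 = 13.399
Arc 4: start y=0.000, vy=13.399 → t=2.732, apex=9.151, x_land=87.071, impact vy=-13.399
  bounce: vy ← 0.81·13.399 = 10.853
Arc 5: start y=0.000, vy=10.853 → t=2.213, apex=6.004, x_land=100.015, impact vy=-10.853
  bounce: vy ← 0.81·10.853 = 8.791
Arc 6: start y=0.000, vy=8.791 → t=1.792, apex=3.939, x_land=110.500, impact vy=-8.791
  bounce: vy ← 0.81·8.791 = 7.121

1 4.616 32.400 27.004
2 4.164 21.258 51.361
3 3.373 13.947 71.090
4 2.732 9.151 87.071
5 2.213 6.004 100.015
6 1.792 3.939 110.500
final: 110.500 7.121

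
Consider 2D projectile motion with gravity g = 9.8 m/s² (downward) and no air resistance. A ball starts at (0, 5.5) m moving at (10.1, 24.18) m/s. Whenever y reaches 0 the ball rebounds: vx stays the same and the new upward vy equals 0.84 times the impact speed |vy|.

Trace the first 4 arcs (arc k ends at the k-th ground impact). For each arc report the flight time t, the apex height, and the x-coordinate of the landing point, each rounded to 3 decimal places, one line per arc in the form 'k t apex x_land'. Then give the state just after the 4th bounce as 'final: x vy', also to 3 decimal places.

1 5.153 35.330 52.041
2 4.511 24.929 97.603
3 3.789 17.590 135.875
4 3.183 12.411 168.024
final: 168.024 13.101

Arc 1: start y=5.500, vy=24.180 → t=5.153, apex=35.330, x_land=52.041, impact vy=-26.315
  bounce: vy ← 0.84·26.315 = 22.104
Arc 2: start y=0.000, vy=22.104 → t=4.511, apex=24.929, x_land=97.603, impact vy=-22.104
  bounce: vy ← 0.84·22.104 = 18.568
Arc 3: start y=0.000, vy=18.568 → t=3.789, apex=17.590, x_land=135.875, impact vy=-18.568
  bounce: vy ← 0.84·18.568 = 15.597
Arc 4: start y=0.000, vy=15.597 → t=3.183, apex=12.411, x_land=168.024, impact vy=-15.597
  bounce: vy ← 0.84·15.597 = 13.101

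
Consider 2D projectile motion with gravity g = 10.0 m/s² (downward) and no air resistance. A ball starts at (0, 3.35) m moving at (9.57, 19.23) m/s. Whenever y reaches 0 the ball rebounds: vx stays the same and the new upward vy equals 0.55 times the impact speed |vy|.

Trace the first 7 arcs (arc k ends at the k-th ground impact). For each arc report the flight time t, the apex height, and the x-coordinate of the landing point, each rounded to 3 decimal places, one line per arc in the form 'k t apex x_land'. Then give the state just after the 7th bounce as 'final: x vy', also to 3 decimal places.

1 4.013 21.840 38.404
2 2.299 6.606 60.405
3 1.264 1.998 72.506
4 0.695 0.605 79.161
5 0.382 0.183 82.821
6 0.210 0.055 84.835
7 0.116 0.017 85.942
final: 85.942 0.318

Arc 1: start y=3.350, vy=19.230 → t=4.013, apex=21.840, x_land=38.404, impact vy=-20.900
  bounce: vy ← 0.55·20.900 = 11.495
Arc 2: start y=0.000, vy=11.495 → t=2.299, apex=6.606, x_land=60.405, impact vy=-11.495
  bounce: vy ← 0.55·11.495 = 6.322
Arc 3: start y=0.000, vy=6.322 → t=1.264, apex=1.998, x_land=72.506, impact vy=-6.322
  bounce: vy ← 0.55·6.322 = 3.477
Arc 4: start y=0.000, vy=3.477 → t=0.695, apex=0.605, x_land=79.161, impact vy=-3.477
  bounce: vy ← 0.55·3.477 = 1.912
Arc 5: start y=0.000, vy=1.912 → t=0.382, apex=0.183, x_land=82.821, impact vy=-1.912
  bounce: vy ← 0.55·1.912 = 1.052
Arc 6: start y=0.000, vy=1.052 → t=0.210, apex=0.055, x_land=84.835, impact vy=-1.052
  bounce: vy ← 0.55·1.052 = 0.579
Arc 7: start y=0.000, vy=0.579 → t=0.116, apex=0.017, x_land=85.942, impact vy=-0.579
  bounce: vy ← 0.55·0.579 = 0.318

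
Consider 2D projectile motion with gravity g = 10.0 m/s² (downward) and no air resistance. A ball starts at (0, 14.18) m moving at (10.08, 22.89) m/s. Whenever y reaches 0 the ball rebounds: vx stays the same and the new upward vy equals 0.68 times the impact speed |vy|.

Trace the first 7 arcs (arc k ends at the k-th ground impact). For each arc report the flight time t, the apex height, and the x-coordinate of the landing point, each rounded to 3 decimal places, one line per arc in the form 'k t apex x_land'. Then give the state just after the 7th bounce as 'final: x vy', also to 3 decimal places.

1 5.131 40.378 51.718
2 3.865 18.671 90.675
3 2.628 8.633 117.166
4 1.787 3.992 135.179
5 1.215 1.846 147.429
6 0.826 0.854 155.758
7 0.562 0.395 161.422
final: 161.422 1.911

Arc 1: start y=14.180, vy=22.890 → t=5.131, apex=40.378, x_land=51.718, impact vy=-28.417
  bounce: vy ← 0.68·28.417 = 19.324
Arc 2: start y=0.000, vy=19.324 → t=3.865, apex=18.671, x_land=90.675, impact vy=-19.324
  bounce: vy ← 0.68·19.324 = 13.140
Arc 3: start y=0.000, vy=13.140 → t=2.628, apex=8.633, x_land=117.166, impact vy=-13.140
  bounce: vy ← 0.68·13.140 = 8.935
Arc 4: start y=0.000, vy=8.935 → t=1.787, apex=3.992, x_land=135.179, impact vy=-8.935
  bounce: vy ← 0.68·8.935 = 6.076
Arc 5: start y=0.000, vy=6.076 → t=1.215, apex=1.846, x_land=147.429, impact vy=-6.076
  bounce: vy ← 0.68·6.076 = 4.132
Arc 6: start y=0.000, vy=4.132 → t=0.826, apex=0.854, x_land=155.758, impact vy=-4.132
  bounce: vy ← 0.68·4.132 = 2.810
Arc 7: start y=0.000, vy=2.810 → t=0.562, apex=0.395, x_land=161.422, impact vy=-2.810
  bounce: vy ← 0.68·2.810 = 1.911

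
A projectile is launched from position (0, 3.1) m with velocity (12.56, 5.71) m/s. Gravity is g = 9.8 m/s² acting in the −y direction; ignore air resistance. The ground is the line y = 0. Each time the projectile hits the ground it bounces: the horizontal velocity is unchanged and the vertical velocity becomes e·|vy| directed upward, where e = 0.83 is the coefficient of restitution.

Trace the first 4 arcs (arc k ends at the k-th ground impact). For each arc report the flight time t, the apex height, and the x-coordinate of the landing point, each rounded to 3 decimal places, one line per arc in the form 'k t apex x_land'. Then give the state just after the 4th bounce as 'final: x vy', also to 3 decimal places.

Arc 1: start y=3.100, vy=5.710 → t=1.569, apex=4.763, x_land=19.702, impact vy=-9.663
  bounce: vy ← 0.83·9.663 = 8.020
Arc 2: start y=0.000, vy=8.020 → t=1.637, apex=3.282, x_land=40.259, impact vy=-8.020
  bounce: vy ← 0.83·8.020 = 6.657
Arc 3: start y=0.000, vy=6.657 → t=1.358, apex=2.261, x_land=57.321, impact vy=-6.657
  bounce: vy ← 0.83·6.657 = 5.525
Arc 4: start y=0.000, vy=5.525 → t=1.128, apex=1.557, x_land=71.483, impact vy=-5.525
  bounce: vy ← 0.83·5.525 = 4.586

1 1.569 4.763 19.702
2 1.637 3.282 40.259
3 1.358 2.261 57.321
4 1.128 1.557 71.483
final: 71.483 4.586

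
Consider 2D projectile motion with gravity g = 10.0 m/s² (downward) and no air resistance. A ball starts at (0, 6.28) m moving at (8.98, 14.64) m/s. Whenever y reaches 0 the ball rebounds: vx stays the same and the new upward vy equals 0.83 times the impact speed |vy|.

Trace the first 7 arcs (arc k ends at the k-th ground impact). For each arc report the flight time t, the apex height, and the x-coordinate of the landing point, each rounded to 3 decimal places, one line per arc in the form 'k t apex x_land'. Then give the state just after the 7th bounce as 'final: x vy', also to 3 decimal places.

Arc 1: start y=6.280, vy=14.640 → t=3.308, apex=16.996, x_land=29.703, impact vy=-18.437
  bounce: vy ← 0.83·18.437 = 15.303
Arc 2: start y=0.000, vy=15.303 → t=3.061, apex=11.709, x_land=57.187, impact vy=-15.303
  bounce: vy ← 0.83·15.303 = 12.701
Arc 3: start y=0.000, vy=12.701 → t=2.540, apex=8.066, x_land=79.999, impact vy=-12.701
  bounce: vy ← 0.83·12.701 = 10.542
Arc 4: start y=0.000, vy=10.542 → t=2.108, apex=5.557, x_land=98.933, impact vy=-10.542
  bounce: vy ← 0.83·10.542 = 8.750
Arc 5: start y=0.000, vy=8.750 → t=1.750, apex=3.828, x_land=114.648, impact vy=-8.750
  bounce: vy ← 0.83·8.750 = 7.262
Arc 6: start y=0.000, vy=7.262 → t=1.452, apex=2.637, x_land=127.691, impact vy=-7.262
  bounce: vy ← 0.83·7.262 = 6.028
Arc 7: start y=0.000, vy=6.028 → t=1.206, apex=1.817, x_land=138.517, impact vy=-6.028
  bounce: vy ← 0.83·6.028 = 5.003

1 3.308 16.996 29.703
2 3.061 11.709 57.187
3 2.540 8.066 79.999
4 2.108 5.557 98.933
5 1.750 3.828 114.648
6 1.452 2.637 127.691
7 1.206 1.817 138.517
final: 138.517 5.003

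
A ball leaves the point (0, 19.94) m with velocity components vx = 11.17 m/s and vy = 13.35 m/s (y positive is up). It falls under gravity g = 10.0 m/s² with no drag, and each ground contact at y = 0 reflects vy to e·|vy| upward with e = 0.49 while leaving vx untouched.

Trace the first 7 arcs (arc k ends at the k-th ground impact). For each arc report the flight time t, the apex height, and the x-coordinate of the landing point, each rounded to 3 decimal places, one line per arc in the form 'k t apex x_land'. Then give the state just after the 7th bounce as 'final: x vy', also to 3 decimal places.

Arc 1: start y=19.940, vy=13.350 → t=3.737, apex=28.851, x_land=41.744, impact vy=-24.021
  bounce: vy ← 0.49·24.021 = 11.770
Arc 2: start y=0.000, vy=11.770 → t=2.354, apex=6.927, x_land=68.039, impact vy=-11.770
  bounce: vy ← 0.49·11.770 = 5.768
Arc 3: start y=0.000, vy=5.768 → t=1.154, apex=1.663, x_land=80.924, impact vy=-5.768
  bounce: vy ← 0.49·5.768 = 2.826
Arc 4: start y=0.000, vy=2.826 → t=0.565, apex=0.399, x_land=87.237, impact vy=-2.826
  bounce: vy ← 0.49·2.826 = 1.385
Arc 5: start y=0.000, vy=1.385 → t=0.277, apex=0.096, x_land=90.331, impact vy=-1.385
  bounce: vy ← 0.49·1.385 = 0.679
Arc 6: start y=0.000, vy=0.679 → t=0.136, apex=0.023, x_land=91.846, impact vy=-0.679
  bounce: vy ← 0.49·0.679 = 0.332
Arc 7: start y=0.000, vy=0.332 → t=0.066, apex=0.006, x_land=92.589, impact vy=-0.332
  bounce: vy ← 0.49·0.332 = 0.163

1 3.737 28.851 41.744
2 2.354 6.927 68.039
3 1.154 1.663 80.924
4 0.565 0.399 87.237
5 0.277 0.096 90.331
6 0.136 0.023 91.846
7 0.066 0.006 92.589
final: 92.589 0.163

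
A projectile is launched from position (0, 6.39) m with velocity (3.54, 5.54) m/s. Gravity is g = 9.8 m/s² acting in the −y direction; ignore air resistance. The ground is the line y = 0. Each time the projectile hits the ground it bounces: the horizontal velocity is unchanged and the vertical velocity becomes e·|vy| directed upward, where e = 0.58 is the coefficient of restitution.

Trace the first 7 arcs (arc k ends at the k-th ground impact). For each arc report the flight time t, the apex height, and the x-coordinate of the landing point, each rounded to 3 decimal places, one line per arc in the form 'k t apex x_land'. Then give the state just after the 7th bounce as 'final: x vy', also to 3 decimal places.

1 1.840 7.956 6.512
2 1.478 2.676 11.744
3 0.857 0.900 14.779
4 0.497 0.303 16.539
5 0.288 0.102 17.560
6 0.167 0.034 18.153
7 0.097 0.012 18.496
final: 18.496 0.276

Arc 1: start y=6.390, vy=5.540 → t=1.840, apex=7.956, x_land=6.512, impact vy=-12.487
  bounce: vy ← 0.58·12.487 = 7.243
Arc 2: start y=0.000, vy=7.243 → t=1.478, apex=2.676, x_land=11.744, impact vy=-7.243
  bounce: vy ← 0.58·7.243 = 4.201
Arc 3: start y=0.000, vy=4.201 → t=0.857, apex=0.900, x_land=14.779, impact vy=-4.201
  bounce: vy ← 0.58·4.201 = 2.436
Arc 4: start y=0.000, vy=2.436 → t=0.497, apex=0.303, x_land=16.539, impact vy=-2.436
  bounce: vy ← 0.58·2.436 = 1.413
Arc 5: start y=0.000, vy=1.413 → t=0.288, apex=0.102, x_land=17.560, impact vy=-1.413
  bounce: vy ← 0.58·1.413 = 0.820
Arc 6: start y=0.000, vy=0.820 → t=0.167, apex=0.034, x_land=18.153, impact vy=-0.820
  bounce: vy ← 0.58·0.820 = 0.475
Arc 7: start y=0.000, vy=0.475 → t=0.097, apex=0.012, x_land=18.496, impact vy=-0.475
  bounce: vy ← 0.58·0.475 = 0.276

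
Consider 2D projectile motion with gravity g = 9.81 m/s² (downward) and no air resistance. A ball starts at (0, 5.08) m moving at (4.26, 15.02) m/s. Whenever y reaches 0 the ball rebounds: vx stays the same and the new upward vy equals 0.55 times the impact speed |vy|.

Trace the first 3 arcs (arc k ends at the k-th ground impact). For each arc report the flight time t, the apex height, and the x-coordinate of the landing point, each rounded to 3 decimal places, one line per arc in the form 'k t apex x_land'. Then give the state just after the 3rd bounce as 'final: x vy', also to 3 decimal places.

1 3.370 16.578 14.354
2 2.022 5.015 22.969
3 1.112 1.517 27.708
final: 27.708 3.001

Arc 1: start y=5.080, vy=15.020 → t=3.370, apex=16.578, x_land=14.354, impact vy=-18.035
  bounce: vy ← 0.55·18.035 = 9.919
Arc 2: start y=0.000, vy=9.919 → t=2.022, apex=5.015, x_land=22.969, impact vy=-9.919
  bounce: vy ← 0.55·9.919 = 5.456
Arc 3: start y=0.000, vy=5.456 → t=1.112, apex=1.517, x_land=27.708, impact vy=-5.456
  bounce: vy ← 0.55·5.456 = 3.001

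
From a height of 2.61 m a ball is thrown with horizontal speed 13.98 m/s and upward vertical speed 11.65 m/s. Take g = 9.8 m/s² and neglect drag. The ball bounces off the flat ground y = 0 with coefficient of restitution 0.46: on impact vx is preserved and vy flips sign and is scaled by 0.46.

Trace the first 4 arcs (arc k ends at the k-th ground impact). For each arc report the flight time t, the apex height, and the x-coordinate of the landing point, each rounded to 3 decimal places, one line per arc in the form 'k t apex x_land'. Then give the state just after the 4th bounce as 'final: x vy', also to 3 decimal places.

1 2.584 9.535 36.120
2 1.283 2.018 54.061
3 0.590 0.427 62.314
4 0.272 0.090 66.111
final: 66.111 0.612

Arc 1: start y=2.610, vy=11.650 → t=2.584, apex=9.535, x_land=36.120, impact vy=-13.670
  bounce: vy ← 0.46·13.670 = 6.288
Arc 2: start y=0.000, vy=6.288 → t=1.283, apex=2.018, x_land=54.061, impact vy=-6.288
  bounce: vy ← 0.46·6.288 = 2.893
Arc 3: start y=0.000, vy=2.893 → t=0.590, apex=0.427, x_land=62.314, impact vy=-2.893
  bounce: vy ← 0.46·2.893 = 1.331
Arc 4: start y=0.000, vy=1.331 → t=0.272, apex=0.090, x_land=66.111, impact vy=-1.331
  bounce: vy ← 0.46·1.331 = 0.612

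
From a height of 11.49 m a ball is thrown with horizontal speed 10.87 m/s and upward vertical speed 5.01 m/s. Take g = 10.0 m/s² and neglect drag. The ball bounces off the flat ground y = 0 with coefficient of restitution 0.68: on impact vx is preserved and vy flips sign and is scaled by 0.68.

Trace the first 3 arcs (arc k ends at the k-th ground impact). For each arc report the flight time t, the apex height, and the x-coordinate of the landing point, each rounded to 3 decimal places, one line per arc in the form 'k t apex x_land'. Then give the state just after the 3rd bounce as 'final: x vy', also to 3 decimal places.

1 2.098 12.745 22.800
2 2.171 5.893 46.403
3 1.476 2.725 62.452
final: 62.452 5.020

Arc 1: start y=11.490, vy=5.010 → t=2.098, apex=12.745, x_land=22.800, impact vy=-15.966
  bounce: vy ← 0.68·15.966 = 10.857
Arc 2: start y=0.000, vy=10.857 → t=2.171, apex=5.893, x_land=46.403, impact vy=-10.857
  bounce: vy ← 0.68·10.857 = 7.382
Arc 3: start y=0.000, vy=7.382 → t=1.476, apex=2.725, x_land=62.452, impact vy=-7.382
  bounce: vy ← 0.68·7.382 = 5.020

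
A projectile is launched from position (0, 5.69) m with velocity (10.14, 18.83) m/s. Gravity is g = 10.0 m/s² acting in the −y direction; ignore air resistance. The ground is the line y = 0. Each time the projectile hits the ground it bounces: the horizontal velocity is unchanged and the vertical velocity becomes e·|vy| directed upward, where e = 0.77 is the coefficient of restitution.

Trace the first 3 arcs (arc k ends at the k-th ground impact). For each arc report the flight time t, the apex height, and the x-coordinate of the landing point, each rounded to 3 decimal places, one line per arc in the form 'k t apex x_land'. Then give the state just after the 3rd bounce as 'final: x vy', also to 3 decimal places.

Arc 1: start y=5.690, vy=18.830 → t=4.047, apex=23.418, x_land=41.038, impact vy=-21.642
  bounce: vy ← 0.77·21.642 = 16.664
Arc 2: start y=0.000, vy=16.664 → t=3.333, apex=13.885, x_land=74.833, impact vy=-16.664
  bounce: vy ← 0.77·16.664 = 12.831
Arc 3: start y=0.000, vy=12.831 → t=2.566, apex=8.232, x_land=100.856, impact vy=-12.831
  bounce: vy ← 0.77·12.831 = 9.880

1 4.047 23.418 41.038
2 3.333 13.885 74.833
3 2.566 8.232 100.856
final: 100.856 9.880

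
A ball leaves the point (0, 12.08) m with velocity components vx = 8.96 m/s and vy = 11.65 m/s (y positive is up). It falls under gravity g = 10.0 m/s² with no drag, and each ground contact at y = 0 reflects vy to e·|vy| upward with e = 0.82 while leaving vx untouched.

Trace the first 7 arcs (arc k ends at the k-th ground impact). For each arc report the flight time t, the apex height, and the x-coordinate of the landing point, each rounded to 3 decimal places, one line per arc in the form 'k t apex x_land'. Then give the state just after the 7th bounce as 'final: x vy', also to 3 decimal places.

1 3.107 18.866 27.843
2 3.186 12.686 56.387
3 2.612 8.530 79.792
4 2.142 5.735 98.985
5 1.756 3.857 114.723
6 1.440 2.593 127.628
7 1.181 1.744 138.210
final: 138.210 4.842

Arc 1: start y=12.080, vy=11.650 → t=3.107, apex=18.866, x_land=27.843, impact vy=-19.425
  bounce: vy ← 0.82·19.425 = 15.928
Arc 2: start y=0.000, vy=15.928 → t=3.186, apex=12.686, x_land=56.387, impact vy=-15.928
  bounce: vy ← 0.82·15.928 = 13.061
Arc 3: start y=0.000, vy=13.061 → t=2.612, apex=8.530, x_land=79.792, impact vy=-13.061
  bounce: vy ← 0.82·13.061 = 10.710
Arc 4: start y=0.000, vy=10.710 → t=2.142, apex=5.735, x_land=98.985, impact vy=-10.710
  bounce: vy ← 0.82·10.710 = 8.782
Arc 5: start y=0.000, vy=8.782 → t=1.756, apex=3.857, x_land=114.723, impact vy=-8.782
  bounce: vy ← 0.82·8.782 = 7.202
Arc 6: start y=0.000, vy=7.202 → t=1.440, apex=2.593, x_land=127.628, impact vy=-7.202
  bounce: vy ← 0.82·7.202 = 5.905
Arc 7: start y=0.000, vy=5.905 → t=1.181, apex=1.744, x_land=138.210, impact vy=-5.905
  bounce: vy ← 0.82·5.905 = 4.842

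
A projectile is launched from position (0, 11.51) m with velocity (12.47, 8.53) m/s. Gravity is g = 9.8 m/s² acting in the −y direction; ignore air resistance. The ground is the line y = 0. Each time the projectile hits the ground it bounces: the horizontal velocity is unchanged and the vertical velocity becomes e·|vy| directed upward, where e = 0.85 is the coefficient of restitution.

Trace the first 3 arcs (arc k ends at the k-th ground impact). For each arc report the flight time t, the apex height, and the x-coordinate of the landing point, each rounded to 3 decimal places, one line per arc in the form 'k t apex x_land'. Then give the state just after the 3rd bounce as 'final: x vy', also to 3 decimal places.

1 2.633 15.222 32.833
2 2.996 10.998 70.197
3 2.547 7.946 101.957
final: 101.957 10.608

Arc 1: start y=11.510, vy=8.530 → t=2.633, apex=15.222, x_land=32.833, impact vy=-17.273
  bounce: vy ← 0.85·17.273 = 14.682
Arc 2: start y=0.000, vy=14.682 → t=2.996, apex=10.998, x_land=70.197, impact vy=-14.682
  bounce: vy ← 0.85·14.682 = 12.480
Arc 3: start y=0.000, vy=12.480 → t=2.547, apex=7.946, x_land=101.957, impact vy=-12.480
  bounce: vy ← 0.85·12.480 = 10.608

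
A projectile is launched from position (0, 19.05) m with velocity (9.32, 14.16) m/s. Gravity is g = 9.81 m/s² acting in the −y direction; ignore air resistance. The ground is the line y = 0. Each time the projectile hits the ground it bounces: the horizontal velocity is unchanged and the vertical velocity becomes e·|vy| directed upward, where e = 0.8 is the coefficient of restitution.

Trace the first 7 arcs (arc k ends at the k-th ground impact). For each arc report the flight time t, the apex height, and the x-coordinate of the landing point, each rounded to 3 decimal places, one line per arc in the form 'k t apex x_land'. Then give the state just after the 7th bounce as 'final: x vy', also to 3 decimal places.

Arc 1: start y=19.050, vy=14.160 → t=3.886, apex=29.269, x_land=36.220, impact vy=-23.964
  bounce: vy ← 0.8·23.964 = 19.171
Arc 2: start y=0.000, vy=19.171 → t=3.908, apex=18.732, x_land=72.647, impact vy=-19.171
  bounce: vy ← 0.8·19.171 = 15.337
Arc 3: start y=0.000, vy=15.337 → t=3.127, apex=11.989, x_land=101.788, impact vy=-15.337
  bounce: vy ← 0.8·15.337 = 12.269
Arc 4: start y=0.000, vy=12.269 → t=2.501, apex=7.673, x_land=125.102, impact vy=-12.269
  bounce: vy ← 0.8·12.269 = 9.816
Arc 5: start y=0.000, vy=9.816 → t=2.001, apex=4.911, x_land=143.752, impact vy=-9.816
  bounce: vy ← 0.8·9.816 = 7.852
Arc 6: start y=0.000, vy=7.852 → t=1.601, apex=3.143, x_land=158.673, impact vy=-7.852
  bounce: vy ← 0.8·7.852 = 6.282
Arc 7: start y=0.000, vy=6.282 → t=1.281, apex=2.011, x_land=170.609, impact vy=-6.282
  bounce: vy ← 0.8·6.282 = 5.026

1 3.886 29.269 36.220
2 3.908 18.732 72.647
3 3.127 11.989 101.788
4 2.501 7.673 125.102
5 2.001 4.911 143.752
6 1.601 3.143 158.673
7 1.281 2.011 170.609
final: 170.609 5.026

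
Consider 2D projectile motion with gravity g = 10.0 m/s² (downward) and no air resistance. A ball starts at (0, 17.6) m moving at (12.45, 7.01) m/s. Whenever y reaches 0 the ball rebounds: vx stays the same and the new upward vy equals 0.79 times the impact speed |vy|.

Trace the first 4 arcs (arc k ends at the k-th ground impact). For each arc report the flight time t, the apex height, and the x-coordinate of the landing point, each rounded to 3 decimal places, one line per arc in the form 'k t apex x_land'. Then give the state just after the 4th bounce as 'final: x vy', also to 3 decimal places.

Arc 1: start y=17.600, vy=7.010 → t=2.704, apex=20.057, x_land=33.663, impact vy=-20.028
  bounce: vy ← 0.79·20.028 = 15.823
Arc 2: start y=0.000, vy=15.823 → t=3.165, apex=12.518, x_land=73.061, impact vy=-15.823
  bounce: vy ← 0.79·15.823 = 12.500
Arc 3: start y=0.000, vy=12.500 → t=2.500, apex=7.812, x_land=104.185, impact vy=-12.500
  bounce: vy ← 0.79·12.500 = 9.875
Arc 4: start y=0.000, vy=9.875 → t=1.975, apex=4.876, x_land=128.774, impact vy=-9.875
  bounce: vy ← 0.79·9.875 = 7.801

1 2.704 20.057 33.663
2 3.165 12.518 73.061
3 2.500 7.812 104.185
4 1.975 4.876 128.774
final: 128.774 7.801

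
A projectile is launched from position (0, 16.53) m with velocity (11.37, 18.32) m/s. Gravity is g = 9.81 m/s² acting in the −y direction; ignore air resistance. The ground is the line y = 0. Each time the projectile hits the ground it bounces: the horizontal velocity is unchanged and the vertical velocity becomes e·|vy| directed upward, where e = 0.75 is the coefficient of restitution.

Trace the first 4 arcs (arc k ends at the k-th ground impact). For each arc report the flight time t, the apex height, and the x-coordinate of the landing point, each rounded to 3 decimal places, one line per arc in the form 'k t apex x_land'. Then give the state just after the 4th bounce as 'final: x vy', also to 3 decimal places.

Arc 1: start y=16.530, vy=18.320 → t=4.486, apex=33.636, x_land=51.008, impact vy=-25.689
  bounce: vy ← 0.75·25.689 = 19.267
Arc 2: start y=0.000, vy=19.267 → t=3.928, apex=18.920, x_land=95.669, impact vy=-19.267
  bounce: vy ← 0.75·19.267 = 14.450
Arc 3: start y=0.000, vy=14.450 → t=2.946, apex=10.643, x_land=129.166, impact vy=-14.450
  bounce: vy ← 0.75·14.450 = 10.838
Arc 4: start y=0.000, vy=10.838 → t=2.210, apex=5.987, x_land=154.288, impact vy=-10.838
  bounce: vy ← 0.75·10.838 = 8.128

1 4.486 33.636 51.008
2 3.928 18.920 95.669
3 2.946 10.643 129.166
4 2.210 5.987 154.288
final: 154.288 8.128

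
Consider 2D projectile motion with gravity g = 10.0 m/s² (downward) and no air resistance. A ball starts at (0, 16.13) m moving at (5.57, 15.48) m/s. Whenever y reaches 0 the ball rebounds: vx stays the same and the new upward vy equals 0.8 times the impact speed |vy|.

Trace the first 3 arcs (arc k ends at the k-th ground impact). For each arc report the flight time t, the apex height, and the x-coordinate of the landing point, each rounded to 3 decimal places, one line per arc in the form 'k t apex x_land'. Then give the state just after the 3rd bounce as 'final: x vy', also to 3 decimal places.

Arc 1: start y=16.130, vy=15.480 → t=3.919, apex=28.112, x_land=21.830, impact vy=-23.711
  bounce: vy ← 0.8·23.711 = 18.969
Arc 2: start y=0.000, vy=18.969 → t=3.794, apex=17.991, x_land=42.961, impact vy=-18.969
  bounce: vy ← 0.8·18.969 = 15.175
Arc 3: start y=0.000, vy=15.175 → t=3.035, apex=11.514, x_land=59.866, impact vy=-15.175
  bounce: vy ← 0.8·15.175 = 12.140

1 3.919 28.112 21.830
2 3.794 17.991 42.961
3 3.035 11.514 59.866
final: 59.866 12.140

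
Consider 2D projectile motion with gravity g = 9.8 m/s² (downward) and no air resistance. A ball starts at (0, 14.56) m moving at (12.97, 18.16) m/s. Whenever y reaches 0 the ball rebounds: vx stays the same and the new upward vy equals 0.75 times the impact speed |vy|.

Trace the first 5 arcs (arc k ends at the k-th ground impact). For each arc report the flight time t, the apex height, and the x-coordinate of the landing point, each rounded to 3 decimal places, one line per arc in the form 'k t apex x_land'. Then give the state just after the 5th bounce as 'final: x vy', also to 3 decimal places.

1 4.384 31.386 56.859
2 3.796 17.655 106.097
3 2.847 9.931 143.026
4 2.135 5.586 170.722
5 1.602 3.142 191.494
final: 191.494 5.886

Arc 1: start y=14.560, vy=18.160 → t=4.384, apex=31.386, x_land=56.859, impact vy=-24.802
  bounce: vy ← 0.75·24.802 = 18.602
Arc 2: start y=0.000, vy=18.602 → t=3.796, apex=17.655, x_land=106.097, impact vy=-18.602
  bounce: vy ← 0.75·18.602 = 13.951
Arc 3: start y=0.000, vy=13.951 → t=2.847, apex=9.931, x_land=143.026, impact vy=-13.951
  bounce: vy ← 0.75·13.951 = 10.464
Arc 4: start y=0.000, vy=10.464 → t=2.135, apex=5.586, x_land=170.722, impact vy=-10.464
  bounce: vy ← 0.75·10.464 = 7.848
Arc 5: start y=0.000, vy=7.848 → t=1.602, apex=3.142, x_land=191.494, impact vy=-7.848
  bounce: vy ← 0.75·7.848 = 5.886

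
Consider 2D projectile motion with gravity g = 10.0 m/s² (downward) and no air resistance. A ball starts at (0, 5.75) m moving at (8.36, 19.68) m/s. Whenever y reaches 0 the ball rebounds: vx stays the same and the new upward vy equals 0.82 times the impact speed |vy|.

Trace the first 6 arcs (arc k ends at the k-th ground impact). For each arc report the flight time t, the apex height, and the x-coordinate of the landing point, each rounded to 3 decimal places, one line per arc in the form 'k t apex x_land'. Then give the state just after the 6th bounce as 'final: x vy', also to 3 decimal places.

Arc 1: start y=5.750, vy=19.680 → t=4.209, apex=25.115, x_land=35.189, impact vy=-22.412
  bounce: vy ← 0.82·22.412 = 18.378
Arc 2: start y=0.000, vy=18.378 → t=3.676, apex=16.887, x_land=65.917, impact vy=-18.378
  bounce: vy ← 0.82·18.378 = 15.070
Arc 3: start y=0.000, vy=15.070 → t=3.014, apex=11.355, x_land=91.114, impact vy=-15.070
  bounce: vy ← 0.82·15.070 = 12.357
Arc 4: start y=0.000, vy=12.357 → t=2.471, apex=7.635, x_land=111.775, impact vy=-12.357
  bounce: vy ← 0.82·12.357 = 10.133
Arc 5: start y=0.000, vy=10.133 → t=2.027, apex=5.134, x_land=128.718, impact vy=-10.133
  bounce: vy ← 0.82·10.133 = 8.309
Arc 6: start y=0.000, vy=8.309 → t=1.662, apex=3.452, x_land=142.610, impact vy=-8.309
  bounce: vy ← 0.82·8.309 = 6.813

1 4.209 25.115 35.189
2 3.676 16.887 65.917
3 3.014 11.355 91.114
4 2.471 7.635 111.775
5 2.027 5.134 128.718
6 1.662 3.452 142.610
final: 142.610 6.813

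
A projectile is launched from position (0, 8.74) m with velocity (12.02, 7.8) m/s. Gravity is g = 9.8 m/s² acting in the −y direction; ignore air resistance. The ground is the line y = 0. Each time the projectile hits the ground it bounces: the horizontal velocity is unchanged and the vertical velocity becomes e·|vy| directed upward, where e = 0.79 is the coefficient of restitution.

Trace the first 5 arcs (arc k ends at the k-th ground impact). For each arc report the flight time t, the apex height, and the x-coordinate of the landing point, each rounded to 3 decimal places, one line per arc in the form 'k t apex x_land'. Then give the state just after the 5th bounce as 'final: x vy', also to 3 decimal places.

1 2.351 11.844 28.255
2 2.456 7.392 57.781
3 1.941 4.613 81.107
4 1.533 2.879 99.535
5 1.211 1.797 114.093
final: 114.093 4.688

Arc 1: start y=8.740, vy=7.800 → t=2.351, apex=11.844, x_land=28.255, impact vy=-15.236
  bounce: vy ← 0.79·15.236 = 12.037
Arc 2: start y=0.000, vy=12.037 → t=2.456, apex=7.392, x_land=57.781, impact vy=-12.037
  bounce: vy ← 0.79·12.037 = 9.509
Arc 3: start y=0.000, vy=9.509 → t=1.941, apex=4.613, x_land=81.107, impact vy=-9.509
  bounce: vy ← 0.79·9.509 = 7.512
Arc 4: start y=0.000, vy=7.512 → t=1.533, apex=2.879, x_land=99.535, impact vy=-7.512
  bounce: vy ← 0.79·7.512 = 5.935
Arc 5: start y=0.000, vy=5.935 → t=1.211, apex=1.797, x_land=114.093, impact vy=-5.935
  bounce: vy ← 0.79·5.935 = 4.688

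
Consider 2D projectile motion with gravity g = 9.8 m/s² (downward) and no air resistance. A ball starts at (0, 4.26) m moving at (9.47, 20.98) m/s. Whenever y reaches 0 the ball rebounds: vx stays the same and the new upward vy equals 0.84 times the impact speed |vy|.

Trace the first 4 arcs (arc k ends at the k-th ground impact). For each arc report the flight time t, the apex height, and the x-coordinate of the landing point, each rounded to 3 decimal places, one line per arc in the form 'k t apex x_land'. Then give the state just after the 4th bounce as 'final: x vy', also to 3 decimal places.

Arc 1: start y=4.260, vy=20.980 → t=4.476, apex=26.717, x_land=42.387, impact vy=-22.884
  bounce: vy ← 0.84·22.884 = 19.222
Arc 2: start y=0.000, vy=19.222 → t=3.923, apex=18.852, x_land=79.536, impact vy=-19.222
  bounce: vy ← 0.84·19.222 = 16.147
Arc 3: start y=0.000, vy=16.147 → t=3.295, apex=13.302, x_land=110.742, impact vy=-16.147
  bounce: vy ← 0.84·16.147 = 13.563
Arc 4: start y=0.000, vy=13.563 → t=2.768, apex=9.386, x_land=136.955, impact vy=-13.563
  bounce: vy ← 0.84·13.563 = 11.393

1 4.476 26.717 42.387
2 3.923 18.852 79.536
3 3.295 13.302 110.742
4 2.768 9.386 136.955
final: 136.955 11.393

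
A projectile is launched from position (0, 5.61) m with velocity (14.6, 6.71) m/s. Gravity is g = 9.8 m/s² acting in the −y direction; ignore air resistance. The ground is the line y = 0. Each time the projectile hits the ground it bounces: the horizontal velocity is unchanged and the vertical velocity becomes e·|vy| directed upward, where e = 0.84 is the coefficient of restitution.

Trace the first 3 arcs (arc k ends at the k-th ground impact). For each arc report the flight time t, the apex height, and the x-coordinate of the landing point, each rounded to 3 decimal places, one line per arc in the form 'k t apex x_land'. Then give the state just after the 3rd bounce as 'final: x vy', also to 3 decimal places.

Arc 1: start y=5.610, vy=6.710 → t=1.955, apex=7.907, x_land=28.543, impact vy=-12.449
  bounce: vy ← 0.84·12.449 = 10.457
Arc 2: start y=0.000, vy=10.457 → t=2.134, apex=5.579, x_land=59.701, impact vy=-10.457
  bounce: vy ← 0.84·10.457 = 8.784
Arc 3: start y=0.000, vy=8.784 → t=1.793, apex=3.937, x_land=85.874, impact vy=-8.784
  bounce: vy ← 0.84·8.784 = 7.379

1 1.955 7.907 28.543
2 2.134 5.579 59.701
3 1.793 3.937 85.874
final: 85.874 7.379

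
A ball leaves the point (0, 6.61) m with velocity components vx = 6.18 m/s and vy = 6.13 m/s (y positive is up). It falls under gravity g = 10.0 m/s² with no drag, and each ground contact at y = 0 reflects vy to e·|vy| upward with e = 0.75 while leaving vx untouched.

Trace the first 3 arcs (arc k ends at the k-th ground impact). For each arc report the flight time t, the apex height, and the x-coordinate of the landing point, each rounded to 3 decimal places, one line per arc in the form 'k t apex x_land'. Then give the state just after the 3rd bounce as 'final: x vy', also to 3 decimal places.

1 1.916 8.489 11.841
2 1.954 4.775 23.919
3 1.466 2.686 32.978
final: 32.978 5.497

Arc 1: start y=6.610, vy=6.130 → t=1.916, apex=8.489, x_land=11.841, impact vy=-13.030
  bounce: vy ← 0.75·13.030 = 9.772
Arc 2: start y=0.000, vy=9.772 → t=1.954, apex=4.775, x_land=23.919, impact vy=-9.772
  bounce: vy ← 0.75·9.772 = 7.329
Arc 3: start y=0.000, vy=7.329 → t=1.466, apex=2.686, x_land=32.978, impact vy=-7.329
  bounce: vy ← 0.75·7.329 = 5.497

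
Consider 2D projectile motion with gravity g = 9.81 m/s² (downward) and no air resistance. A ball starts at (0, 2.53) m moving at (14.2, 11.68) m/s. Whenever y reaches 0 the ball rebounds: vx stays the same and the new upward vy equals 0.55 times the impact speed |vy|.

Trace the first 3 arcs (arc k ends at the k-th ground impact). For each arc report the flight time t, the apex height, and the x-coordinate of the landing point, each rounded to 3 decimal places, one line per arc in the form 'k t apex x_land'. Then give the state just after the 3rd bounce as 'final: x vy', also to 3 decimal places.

1 2.581 9.483 36.651
2 1.530 2.869 58.370
3 0.841 0.868 70.316
final: 70.316 2.269

Arc 1: start y=2.530, vy=11.680 → t=2.581, apex=9.483, x_land=36.651, impact vy=-13.640
  bounce: vy ← 0.55·13.640 = 7.502
Arc 2: start y=0.000, vy=7.502 → t=1.530, apex=2.869, x_land=58.370, impact vy=-7.502
  bounce: vy ← 0.55·7.502 = 4.126
Arc 3: start y=0.000, vy=4.126 → t=0.841, apex=0.868, x_land=70.316, impact vy=-4.126
  bounce: vy ← 0.55·4.126 = 2.269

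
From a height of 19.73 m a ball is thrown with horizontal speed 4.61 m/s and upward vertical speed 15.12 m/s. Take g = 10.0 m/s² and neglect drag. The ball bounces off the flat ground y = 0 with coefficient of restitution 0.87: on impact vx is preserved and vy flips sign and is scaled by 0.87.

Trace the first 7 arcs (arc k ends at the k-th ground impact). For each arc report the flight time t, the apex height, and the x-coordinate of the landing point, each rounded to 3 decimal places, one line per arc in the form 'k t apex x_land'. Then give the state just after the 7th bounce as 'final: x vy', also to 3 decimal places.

Arc 1: start y=19.730, vy=15.120 → t=4.008, apex=31.161, x_land=18.479, impact vy=-24.964
  bounce: vy ← 0.87·24.964 = 21.719
Arc 2: start y=0.000, vy=21.719 → t=4.344, apex=23.586, x_land=38.504, impact vy=-21.719
  bounce: vy ← 0.87·21.719 = 18.895
Arc 3: start y=0.000, vy=18.895 → t=3.779, apex=17.852, x_land=55.925, impact vy=-18.895
  bounce: vy ← 0.87·18.895 = 16.439
Arc 4: start y=0.000, vy=16.439 → t=3.288, apex=13.512, x_land=71.082, impact vy=-16.439
  bounce: vy ← 0.87·16.439 = 14.302
Arc 5: start y=0.000, vy=14.302 → t=2.860, apex=10.227, x_land=84.268, impact vy=-14.302
  bounce: vy ← 0.87·14.302 = 12.443
Arc 6: start y=0.000, vy=12.443 → t=2.489, apex=7.741, x_land=95.741, impact vy=-12.443
  bounce: vy ← 0.87·12.443 = 10.825
Arc 7: start y=0.000, vy=10.825 → t=2.165, apex=5.859, x_land=105.721, impact vy=-10.825
  bounce: vy ← 0.87·10.825 = 9.418

1 4.008 31.161 18.479
2 4.344 23.586 38.504
3 3.779 17.852 55.925
4 3.288 13.512 71.082
5 2.860 10.227 84.268
6 2.489 7.741 95.741
7 2.165 5.859 105.721
final: 105.721 9.418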